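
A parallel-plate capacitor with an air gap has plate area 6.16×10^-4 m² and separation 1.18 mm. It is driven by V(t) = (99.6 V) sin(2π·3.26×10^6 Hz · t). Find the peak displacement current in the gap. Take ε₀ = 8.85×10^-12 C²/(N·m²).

(dE/dt)_max = V₀ω/d = 1.729×10^12 V/(m·s); ω = 2πf = 2.048×10^7 rad/s.
I_d,max = ε₀ A (dE/dt)_max = (8.85×10^-12)(6.16×10^-4)(1.729×10^12) = 9.43×10^-3 A.

9.43×10^-3 A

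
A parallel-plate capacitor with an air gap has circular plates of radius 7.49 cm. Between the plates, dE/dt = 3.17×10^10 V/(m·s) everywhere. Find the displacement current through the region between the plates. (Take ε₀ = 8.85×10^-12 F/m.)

With a uniform field, Φ_E = EA, so I_d = ε₀ A dE/dt = 4.94×10^-3 A.

4.94×10^-3 A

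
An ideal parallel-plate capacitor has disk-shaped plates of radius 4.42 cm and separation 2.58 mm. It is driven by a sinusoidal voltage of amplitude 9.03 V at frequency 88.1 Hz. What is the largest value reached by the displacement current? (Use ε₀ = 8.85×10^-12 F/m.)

1.05×10^-7 A

C = ε₀A/d = (8.85×10^-12)(6.138×10^-3)/(2.58×10^-3) = 2.105×10^-11 F; ω = 2πf = 553.5 rad/s.
I_d = C dV/dt, so |I_d|_max = C V₀ ω = (2.105×10^-11)(9.03)(553.5) = 1.05×10^-7 A.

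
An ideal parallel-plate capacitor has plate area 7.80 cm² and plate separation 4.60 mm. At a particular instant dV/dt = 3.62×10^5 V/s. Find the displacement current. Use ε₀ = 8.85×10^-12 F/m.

The displacement current equals the charging current C dV/dt. With C = ε₀A/d = (8.85×10^-12)(7.80×10^-4)/(4.60×10^-3) = 1.501×10^-12 F, I_d = (1.501×10^-12)(3.62×10^5) = 5.43×10^-7 A.

5.43×10^-7 A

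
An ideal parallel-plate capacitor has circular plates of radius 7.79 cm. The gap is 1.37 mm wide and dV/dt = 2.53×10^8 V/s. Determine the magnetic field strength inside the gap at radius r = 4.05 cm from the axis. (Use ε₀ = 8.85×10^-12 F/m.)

With E = V/d, dE/dt = 1.847×10^11 V/(m·s) and πR² = 0.01906 m², giving I_d = ε₀ πR² dE/dt = 0.03116 A.
∮B·dl = μ₀ I_d,enc with I_d,enc = I_d r²/R² = 8.422×10^-3 A; so B = μ₀ I_d,enc/(2πr) = 4.16×10^-8 T.

4.16×10^-8 T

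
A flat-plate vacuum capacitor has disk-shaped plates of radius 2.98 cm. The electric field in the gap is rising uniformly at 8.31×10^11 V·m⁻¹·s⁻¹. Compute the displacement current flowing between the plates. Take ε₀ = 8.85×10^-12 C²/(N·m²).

I_d = ε₀ A (dE/dt) = (8.85×10^-12)(2.790×10^-3 m²)(8.31×10^11) = 0.0205 A.

0.0205 A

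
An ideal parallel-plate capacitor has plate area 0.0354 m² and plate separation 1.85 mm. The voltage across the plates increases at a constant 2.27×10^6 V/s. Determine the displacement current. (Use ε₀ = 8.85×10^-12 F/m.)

C = ε₀A/d = (8.85×10^-12)(0.0354)/(1.85×10^-3) = 1.693×10^-10 F.
I_d = C dV/dt = (1.693×10^-10)(2.27×10^6) = 3.84×10^-4 A.

3.84×10^-4 A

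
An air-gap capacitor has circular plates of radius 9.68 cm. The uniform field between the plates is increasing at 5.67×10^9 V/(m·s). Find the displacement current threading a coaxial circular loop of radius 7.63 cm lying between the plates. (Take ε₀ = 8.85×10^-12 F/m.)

9.18×10^-4 A

I_d = ε₀ dΦ_E/dt = ε₀ πR² (dE/dt) = (8.85×10^-12)(0.02944)(5.67×10^9) = 1.477×10^-3 A through the full plate area.
The field is uniform, so I_d,enc = I_d (r/R)² = (1.477×10^-3)(7.63/9.68)² = 9.18×10^-4 A.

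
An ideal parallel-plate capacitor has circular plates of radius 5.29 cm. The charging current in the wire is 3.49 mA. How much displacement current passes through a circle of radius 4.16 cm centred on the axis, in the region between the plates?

2.16×10^-3 A

By continuity the displacement current in the gap matches the conduction current: I_d = 3.49×10^-3 A.
Since J_d is uniform, the enclosed fraction is (r/R)² = 0.6184, giving I_d,enc = 2.16×10^-3 A.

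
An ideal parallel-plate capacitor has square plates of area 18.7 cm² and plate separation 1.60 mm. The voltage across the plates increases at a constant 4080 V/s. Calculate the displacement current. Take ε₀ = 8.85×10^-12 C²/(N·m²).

4.22×10^-8 A

The field between the plates is E = V/d, so dE/dt = (4080)/(1.60×10^-3 m) = 2.550×10^6 V/(m·s).
I_d = ε₀ A (dE/dt) = (8.85×10^-12)(1.87×10^-3)(2.550×10^6) = 4.22×10^-8 A.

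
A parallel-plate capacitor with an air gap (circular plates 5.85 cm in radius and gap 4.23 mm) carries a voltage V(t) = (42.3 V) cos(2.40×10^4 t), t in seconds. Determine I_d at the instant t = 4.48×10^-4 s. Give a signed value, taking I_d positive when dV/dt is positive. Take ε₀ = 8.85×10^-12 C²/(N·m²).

2.22×10^-5 A

dE/dt = (V₀ω/d)·−sin(ωt) with ωt = 10.752 rad: (42.3)(2.40×10^4)(0.9705)/(4.23×10^-3) = 2.329×10^8 V/(m·s).
I_d = ε₀ A dE/dt = (8.85×10^-12)(0.01075)(2.329×10^8) = 2.22×10^-5 A.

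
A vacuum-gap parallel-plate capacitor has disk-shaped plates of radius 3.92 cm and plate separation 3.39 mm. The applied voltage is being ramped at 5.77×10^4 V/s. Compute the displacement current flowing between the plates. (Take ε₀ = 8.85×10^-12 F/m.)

The displacement current equals the charging current C dV/dt. With C = ε₀A/d = (8.85×10^-12)(4.827×10^-3)/(3.39×10^-3) = 1.260×10^-11 F, I_d = (1.260×10^-11)(5.77×10^4) = 7.27×10^-7 A.

7.27×10^-7 A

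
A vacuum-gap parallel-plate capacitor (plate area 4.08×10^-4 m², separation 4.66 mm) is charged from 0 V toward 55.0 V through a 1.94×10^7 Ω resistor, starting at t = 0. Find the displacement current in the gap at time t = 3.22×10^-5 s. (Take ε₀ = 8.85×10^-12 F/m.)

3.33×10^-7 A

With C = ε₀A/d = (8.85×10^-12)(4.08×10^-4)/(4.66×10^-3) = 7.748×10^-13 F, the time constant is τ = RC = 1.503×10^-5 s, so t/τ = 2.142 and e^(−t/τ) = 0.1174.
I_d = I_cond = (V₀/R) e^(−t/τ) = (2.835×10^-6)(0.1174) = 3.33×10^-7 A.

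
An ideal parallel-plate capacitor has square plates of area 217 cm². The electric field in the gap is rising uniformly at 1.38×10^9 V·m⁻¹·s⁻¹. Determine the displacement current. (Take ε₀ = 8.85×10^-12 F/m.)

2.65×10^-4 A

With a uniform field, Φ_E = EA, so I_d = ε₀ A dE/dt = 2.65×10^-4 A.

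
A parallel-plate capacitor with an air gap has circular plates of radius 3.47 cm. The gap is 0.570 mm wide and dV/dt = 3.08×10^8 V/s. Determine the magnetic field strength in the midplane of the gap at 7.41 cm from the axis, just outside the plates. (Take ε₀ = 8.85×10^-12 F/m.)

I_d = C dV/dt with C = ε₀πR²/d = 5.874×10^-11 F, so I_d = (5.874×10^-11)(3.08×10^8) = 0.01809 A.
With r > R the enclosed displacement current is the full I_d; B = μ₀ I_d / (2πr) = 4.88×10^-8 T.

4.88×10^-8 T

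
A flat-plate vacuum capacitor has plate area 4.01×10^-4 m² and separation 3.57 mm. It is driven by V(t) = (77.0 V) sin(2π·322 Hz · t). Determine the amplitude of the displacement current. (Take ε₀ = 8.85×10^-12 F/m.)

C = ε₀A/d = (8.85×10^-12)(4.01×10^-4)/(3.57×10^-3) = 9.941×10^-13 F; ω = 2πf = 2023 rad/s.
I_d = C dV/dt, so |I_d|_max = C V₀ ω = (9.941×10^-13)(77.0)(2023) = 1.55×10^-7 A.

1.55×10^-7 A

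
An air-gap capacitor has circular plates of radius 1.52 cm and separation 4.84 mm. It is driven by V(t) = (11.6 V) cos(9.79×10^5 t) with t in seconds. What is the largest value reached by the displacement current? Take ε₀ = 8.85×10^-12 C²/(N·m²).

The displacement current equals the conduction current C dV/dt, which peaks at C V₀ ω.
With C = ε₀A/d = (8.85×10^-12)(7.258×10^-4)/(4.84×10^-3) = 1.327×10^-12 F and ω = 9.79×10^5 rad/s, I_d,max = (1.327×10^-12)(11.6)(9.79×10^5) = 1.51×10^-5 A.

1.51×10^-5 A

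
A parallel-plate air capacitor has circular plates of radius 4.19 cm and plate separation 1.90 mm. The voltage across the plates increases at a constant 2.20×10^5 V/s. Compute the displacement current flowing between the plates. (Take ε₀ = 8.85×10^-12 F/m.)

E = V/d so dE/dt = (dV/dt)/d = 1.158×10^8 V/(m·s), and I_d = ε₀ A dE/dt = (8.85×10^-12)(5.515×10^-3)(1.158×10^8) = 5.65×10^-6 A.

5.65×10^-6 A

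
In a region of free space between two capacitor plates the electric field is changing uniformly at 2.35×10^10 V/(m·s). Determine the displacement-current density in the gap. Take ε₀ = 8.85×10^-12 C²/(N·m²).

0.208 A/m²

J_d = ε₀ ∂E/∂t, so J_d = 0.208 A/m².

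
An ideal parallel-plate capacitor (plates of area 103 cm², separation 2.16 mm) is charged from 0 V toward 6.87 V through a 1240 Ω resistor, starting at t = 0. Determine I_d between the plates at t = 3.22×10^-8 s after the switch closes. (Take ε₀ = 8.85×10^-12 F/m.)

C = ε₀A/d = (8.85×10^-12)(0.0103)/(2.16×10^-3) = 4.220×10^-11 F, so τ = RC = 5.233×10^-8 s.
The conduction current is I(t) = (V₀/R) e^(−t/τ), and the displacement current between the plates equals it.
t/τ = 0.6153; I_d = (6.87/1240) · e^(−0.6153) = (5.540×10^-3)(0.5405) = 2.99×10^-3 A.

2.99×10^-3 A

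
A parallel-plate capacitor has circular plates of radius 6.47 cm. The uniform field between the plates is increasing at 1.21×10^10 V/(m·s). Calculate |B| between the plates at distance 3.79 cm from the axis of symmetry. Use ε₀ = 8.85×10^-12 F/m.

2.55×10^-9 T

Total displacement current: I_d = ε₀(πR²)(dE/dt) = (8.85×10^-12)(0.01315)(1.21×10^10) = 1.408×10^-3 A.
For r < R the Ampère–Maxwell law gives B(2πr) = μ₀ I_d (r²/R²), so B = μ₀ I_d r/(2πR²) = (4π×10^-7)(1.408×10^-3)(0.0379)/(2π·0.0647²) = 2.55×10^-9 T.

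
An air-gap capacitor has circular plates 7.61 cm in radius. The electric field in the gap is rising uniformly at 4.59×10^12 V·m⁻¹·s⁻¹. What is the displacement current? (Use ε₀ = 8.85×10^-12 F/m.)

0.739 A

With a uniform field, Φ_E = EA, so I_d = ε₀ A dE/dt = 0.739 A.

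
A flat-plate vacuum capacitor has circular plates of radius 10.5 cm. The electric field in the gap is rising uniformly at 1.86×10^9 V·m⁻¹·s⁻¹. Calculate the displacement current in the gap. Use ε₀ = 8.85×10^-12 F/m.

5.70×10^-4 A

I_d = ε₀ A (dE/dt) = (8.85×10^-12)(0.03464 m²)(1.86×10^9) = 5.70×10^-4 A.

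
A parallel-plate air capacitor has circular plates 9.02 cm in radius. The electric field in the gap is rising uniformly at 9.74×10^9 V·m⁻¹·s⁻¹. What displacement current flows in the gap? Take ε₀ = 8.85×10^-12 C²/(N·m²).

The displacement current is ε₀ times dΦ_E/dt = ε₀ A dE/dt = (8.85×10^-12)(0.02556)(9.74×10^9) = 2.20×10^-3 A.

2.20×10^-3 A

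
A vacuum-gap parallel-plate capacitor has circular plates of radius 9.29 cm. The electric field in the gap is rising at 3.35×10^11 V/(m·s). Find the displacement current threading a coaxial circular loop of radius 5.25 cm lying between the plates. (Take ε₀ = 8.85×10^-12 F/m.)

Through the whole plate area (πR² = 0.02711 m²), I_d = ε₀ πR² dE/dt = 0.08037 A.
Since J_d is uniform, the enclosed fraction is (r/R)² = 0.3194, giving I_d,enc = 0.0257 A.

0.0257 A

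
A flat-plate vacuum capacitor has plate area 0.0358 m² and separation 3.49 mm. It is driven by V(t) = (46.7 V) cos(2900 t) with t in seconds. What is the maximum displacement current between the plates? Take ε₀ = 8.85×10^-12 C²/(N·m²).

(dE/dt)_max = V₀ω/d = 3.881×10^7 V/(m·s); ω = 2900 rad/s.
I_d,max = ε₀ A (dE/dt)_max = (8.85×10^-12)(0.0358)(3.881×10^7) = 1.23×10^-5 A.

1.23×10^-5 A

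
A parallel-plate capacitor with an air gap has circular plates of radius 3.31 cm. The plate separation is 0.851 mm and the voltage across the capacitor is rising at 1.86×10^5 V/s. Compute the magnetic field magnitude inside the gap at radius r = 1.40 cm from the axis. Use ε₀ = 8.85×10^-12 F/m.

With E = V/d, dE/dt = 2.186×10^8 V/(m·s) and πR² = 3.442×10^-3 m², giving I_d = ε₀ πR² dE/dt = 6.659×10^-6 A.
An Ampèrian loop of radius r encloses a fraction (r/R)² of I_d. Then B·2πr = μ₀ I_d (r/R)², giving B = μ₀ I_d r/(2πR²) = 1.70×10^-11 T.

1.70×10^-11 T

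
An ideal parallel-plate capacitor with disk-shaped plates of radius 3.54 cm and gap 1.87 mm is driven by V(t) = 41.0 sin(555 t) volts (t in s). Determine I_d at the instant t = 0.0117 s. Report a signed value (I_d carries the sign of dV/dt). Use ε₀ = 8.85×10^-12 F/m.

4.15×10^-7 A

C = ε₀A/d = (8.85×10^-12)(3.937×10^-3)/(1.87×10^-3) = 1.863×10^-11 F. dV/dt = V₀ω·cos(ωt); at ωt = 6.4935 rad this factor is 0.9780.
I_d = C dV/dt = (1.863×10^-11)(41.0)(555)(0.9780) = 4.15×10^-7 A.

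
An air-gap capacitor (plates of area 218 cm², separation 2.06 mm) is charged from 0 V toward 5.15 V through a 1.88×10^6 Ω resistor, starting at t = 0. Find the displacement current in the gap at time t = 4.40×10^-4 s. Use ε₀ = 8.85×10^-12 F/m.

2.25×10^-7 A

With C = ε₀A/d = (8.85×10^-12)(0.0218)/(2.06×10^-3) = 9.366×10^-11 F, the time constant is τ = RC = 1.761×10^-4 s, so t/τ = 2.499 and e^(−t/τ) = 0.08217.
I_d = I_cond = (V₀/R) e^(−t/τ) = (2.739×10^-6)(0.08217) = 2.25×10^-7 A.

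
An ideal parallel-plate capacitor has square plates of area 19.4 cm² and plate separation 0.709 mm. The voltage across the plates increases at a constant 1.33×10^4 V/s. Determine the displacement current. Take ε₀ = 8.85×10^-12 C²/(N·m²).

3.22×10^-7 A

E = V/d so dE/dt = (dV/dt)/d = 1.876×10^7 V/(m·s), and I_d = ε₀ A dE/dt = (8.85×10^-12)(1.94×10^-3)(1.876×10^7) = 3.22×10^-7 A.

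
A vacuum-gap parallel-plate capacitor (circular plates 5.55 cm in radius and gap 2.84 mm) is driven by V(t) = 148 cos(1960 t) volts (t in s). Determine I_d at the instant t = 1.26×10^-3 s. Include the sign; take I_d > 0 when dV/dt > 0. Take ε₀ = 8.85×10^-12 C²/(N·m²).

-5.45×10^-6 A

dV/dt = (148)(1960)·−sin(2.4696) = -1.806×10^5 V/s.
I_d = C dV/dt with C = ε₀A/d = (8.85×10^-12)(9.677×10^-3)/(2.84×10^-3) = 3.016×10^-11 F, so I_d = (3.016×10^-11)(-1.806×10^5) = -5.45×10^-6 A.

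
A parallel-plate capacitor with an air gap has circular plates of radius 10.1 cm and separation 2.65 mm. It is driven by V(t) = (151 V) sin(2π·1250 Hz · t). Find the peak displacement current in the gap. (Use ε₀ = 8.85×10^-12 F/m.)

The displacement current equals the conduction current C dV/dt, which peaks at C V₀ ω.
With C = ε₀A/d = (8.85×10^-12)(0.03205)/(2.65×10^-3) = 1.070×10^-10 F and ω = 2πf = 7854 rad/s, I_d,max = (1.070×10^-10)(151)(7854) = 1.27×10^-4 A.

1.27×10^-4 A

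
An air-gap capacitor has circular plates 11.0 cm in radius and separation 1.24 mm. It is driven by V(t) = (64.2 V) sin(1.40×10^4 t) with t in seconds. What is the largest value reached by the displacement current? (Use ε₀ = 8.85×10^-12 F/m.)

2.44×10^-4 A

(dE/dt)_max = V₀ω/d = 7.248×10^8 V/(m·s); ω = 1.40×10^4 rad/s.
I_d,max = ε₀ A (dE/dt)_max = (8.85×10^-12)(0.03801)(7.248×10^8) = 2.44×10^-4 A.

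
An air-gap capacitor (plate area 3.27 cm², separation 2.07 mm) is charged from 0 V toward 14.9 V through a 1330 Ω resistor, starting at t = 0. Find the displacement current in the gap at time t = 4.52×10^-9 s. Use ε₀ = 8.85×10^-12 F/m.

9.85×10^-4 A

C = ε₀A/d = (8.85×10^-12)(3.27×10^-4)/(2.07×10^-3) = 1.398×10^-12 F, so τ = RC = 1.859×10^-9 s.
The conduction current is I(t) = (V₀/R) e^(−t/τ), and the displacement current between the plates equals it.
t/τ = 2.431; I_d = (14.9/1330) · e^(−2.431) = (0.01120)(0.08795) = 9.85×10^-4 A.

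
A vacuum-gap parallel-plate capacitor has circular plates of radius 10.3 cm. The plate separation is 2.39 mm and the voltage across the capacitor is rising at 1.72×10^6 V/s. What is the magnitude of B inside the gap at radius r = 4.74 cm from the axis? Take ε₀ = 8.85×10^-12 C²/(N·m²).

dE/dt = (dV/dt)/d = 7.197×10^8 V/(m·s); I_d = ε₀(πR²)(dE/dt) = (8.85×10^-12)(0.03333)(7.197×10^8) = 2.123×10^-4 A.
∮B·dl = μ₀ I_d,enc with I_d,enc = I_d r²/R² = 4.496×10^-5 A; so B = μ₀ I_d,enc/(2πr) = 1.90×10^-10 T.

1.90×10^-10 T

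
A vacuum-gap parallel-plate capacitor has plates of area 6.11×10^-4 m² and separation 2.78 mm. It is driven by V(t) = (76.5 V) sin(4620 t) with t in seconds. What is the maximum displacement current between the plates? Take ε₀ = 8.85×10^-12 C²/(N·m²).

6.87×10^-7 A

(dE/dt)_max = V₀ω/d = 1.271×10^8 V/(m·s); ω = 4620 rad/s.
I_d,max = ε₀ A (dE/dt)_max = (8.85×10^-12)(6.11×10^-4)(1.271×10^8) = 6.87×10^-7 A.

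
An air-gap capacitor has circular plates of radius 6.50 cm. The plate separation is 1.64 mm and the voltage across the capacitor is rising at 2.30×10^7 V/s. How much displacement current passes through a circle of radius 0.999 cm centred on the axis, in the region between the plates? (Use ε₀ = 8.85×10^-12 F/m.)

3.89×10^-5 A

I_d = C dV/dt with C = ε₀πR²/d = 7.161×10^-11 F, so I_d = (7.161×10^-11)(2.30×10^7) = 1.647×10^-3 A.
Through an area πr² the displacement current is I_d·(πr²/πR²) = I_d (r/R)² = 3.89×10^-5 A.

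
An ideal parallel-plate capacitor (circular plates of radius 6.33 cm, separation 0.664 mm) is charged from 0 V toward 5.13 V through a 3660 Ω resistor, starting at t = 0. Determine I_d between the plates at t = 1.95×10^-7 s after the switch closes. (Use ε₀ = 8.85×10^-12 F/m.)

C = ε₀A/d = (8.85×10^-12)(0.01259)/(6.64×10^-4) = 1.678×10^-10 F and τ = RC = 6.141×10^-7 s. I_d in the gap equals the RC charging current.
I_d(t) = (V₀/R) e^(−t/τ) = 1.402×10^-3 · e^(−0.3175) = 1.02×10^-3 A.

1.02×10^-3 A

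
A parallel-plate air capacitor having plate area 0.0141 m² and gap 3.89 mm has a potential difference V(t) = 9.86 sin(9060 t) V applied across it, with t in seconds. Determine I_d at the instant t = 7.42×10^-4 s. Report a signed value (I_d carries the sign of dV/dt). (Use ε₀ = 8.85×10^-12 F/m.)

dV/dt = (9.86)(9060)·cos(6.72252) = 8.085×10^4 V/s.
I_d = C dV/dt with C = ε₀A/d = (8.85×10^-12)(0.0141)/(3.89×10^-3) = 3.208×10^-11 F, so I_d = (3.208×10^-11)(8.085×10^4) = 2.59×10^-6 A.

2.59×10^-6 A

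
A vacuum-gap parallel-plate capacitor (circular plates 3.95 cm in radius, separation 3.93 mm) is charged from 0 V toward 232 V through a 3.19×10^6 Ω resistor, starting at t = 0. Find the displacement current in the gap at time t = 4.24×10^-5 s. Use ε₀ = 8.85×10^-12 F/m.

C = ε₀A/d = (8.85×10^-12)(4.902×10^-3)/(3.93×10^-3) = 1.104×10^-11 F, so τ = RC = 3.522×10^-5 s.
The conduction current is I(t) = (V₀/R) e^(−t/τ), and the displacement current between the plates equals it.
t/τ = 1.204; I_d = (232/3.19×10^6) · e^(−1.204) = (7.273×10^-5)(0.3000) = 2.18×10^-5 A.

2.18×10^-5 A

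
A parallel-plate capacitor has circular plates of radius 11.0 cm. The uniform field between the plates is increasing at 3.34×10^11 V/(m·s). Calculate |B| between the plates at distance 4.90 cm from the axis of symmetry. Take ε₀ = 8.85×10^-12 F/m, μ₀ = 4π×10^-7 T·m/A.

9.10×10^-8 T

Through the whole plate area (πR² = 0.03801 m²), I_d = ε₀ πR² dE/dt = 0.1124 A.
For r < R the Ampère–Maxwell law gives B(2πr) = μ₀ I_d (r²/R²), so B = μ₀ I_d r/(2πR²) = (4π×10^-7)(0.1124)(0.0490)/(2π·0.110²) = 9.10×10^-8 T.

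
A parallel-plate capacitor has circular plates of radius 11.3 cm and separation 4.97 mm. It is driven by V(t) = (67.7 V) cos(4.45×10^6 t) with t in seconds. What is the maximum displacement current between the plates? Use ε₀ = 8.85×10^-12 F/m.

C = ε₀A/d = (8.85×10^-12)(0.04011)/(4.97×10^-3) = 7.142×10^-11 F; ω = 4.45×10^6 rad/s.
I_d = C dV/dt, so |I_d|_max = C V₀ ω = (7.142×10^-11)(67.7)(4.45×10^6) = 0.0215 A.

0.0215 A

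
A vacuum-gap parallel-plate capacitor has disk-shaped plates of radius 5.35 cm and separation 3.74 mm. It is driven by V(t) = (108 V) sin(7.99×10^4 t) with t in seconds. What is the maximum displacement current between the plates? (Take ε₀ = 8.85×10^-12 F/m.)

1.84×10^-4 A

(dE/dt)_max = V₀ω/d = 2.307×10^9 V/(m·s); ω = 7.99×10^4 rad/s.
I_d,max = ε₀ A (dE/dt)_max = (8.85×10^-12)(8.992×10^-3)(2.307×10^9) = 1.84×10^-4 A.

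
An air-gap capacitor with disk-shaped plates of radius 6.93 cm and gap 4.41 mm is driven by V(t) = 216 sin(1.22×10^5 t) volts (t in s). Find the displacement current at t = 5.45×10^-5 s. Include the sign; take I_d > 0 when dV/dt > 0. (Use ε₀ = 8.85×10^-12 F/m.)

C = ε₀A/d = (8.85×10^-12)(0.01509)/(4.41×10^-3) = 3.028×10^-11 F. dV/dt = V₀ω·cos(ωt); at ωt = 6.649 rad this factor is 0.9338.
I_d = C dV/dt = (3.028×10^-11)(216)(1.22×10^5)(0.9338) = 7.45×10^-4 A.

7.45×10^-4 A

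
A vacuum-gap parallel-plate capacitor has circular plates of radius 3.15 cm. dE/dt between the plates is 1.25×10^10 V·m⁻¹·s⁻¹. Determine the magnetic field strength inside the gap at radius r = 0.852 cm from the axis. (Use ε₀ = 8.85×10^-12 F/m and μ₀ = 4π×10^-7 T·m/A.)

5.92×10^-10 T

I_d = ε₀ dΦ_E/dt = ε₀ πR² (dE/dt) = (8.85×10^-12)(3.117×10^-3)(1.25×10^10) = 3.448×10^-4 A through the full plate area.
An Ampèrian loop of radius r encloses a fraction (r/R)² of I_d. Then B·2πr = μ₀ I_d (r/R)², giving B = μ₀ I_d r/(2πR²) = 5.92×10^-10 T.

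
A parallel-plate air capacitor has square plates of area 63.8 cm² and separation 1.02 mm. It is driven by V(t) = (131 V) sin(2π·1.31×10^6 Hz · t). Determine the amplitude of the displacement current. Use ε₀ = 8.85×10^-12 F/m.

0.0597 A

(dE/dt)_max = V₀ω/d = 1.057×10^12 V/(m·s); ω = 2πf = 8.231×10^6 rad/s.
I_d,max = ε₀ A (dE/dt)_max = (8.85×10^-12)(6.38×10^-3)(1.057×10^12) = 0.0597 A.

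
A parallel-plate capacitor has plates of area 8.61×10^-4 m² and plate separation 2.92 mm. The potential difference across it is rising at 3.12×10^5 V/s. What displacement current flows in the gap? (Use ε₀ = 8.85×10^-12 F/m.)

C = ε₀A/d = (8.85×10^-12)(8.61×10^-4)/(2.92×10^-3) = 2.610×10^-12 F.
I_d = C dV/dt = (2.610×10^-12)(3.12×10^5) = 8.14×10^-7 A.

8.14×10^-7 A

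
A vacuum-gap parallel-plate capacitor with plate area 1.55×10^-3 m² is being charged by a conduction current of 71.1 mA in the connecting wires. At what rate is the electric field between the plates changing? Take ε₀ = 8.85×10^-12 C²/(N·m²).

5.18×10^12 V/(m·s)

The displacement current between the plates equals the conduction current, I_d = 71.1 mA.
Inverting I_d = ε₀ A dE/dt gives dE/dt = 0.0711 / (8.85×10^-12 · 1.55×10^-3) = 5.18×10^12 V/(m·s).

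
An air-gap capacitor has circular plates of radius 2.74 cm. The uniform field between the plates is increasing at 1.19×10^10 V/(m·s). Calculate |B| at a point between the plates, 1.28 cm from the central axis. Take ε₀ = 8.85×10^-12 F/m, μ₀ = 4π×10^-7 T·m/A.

Total displacement current: I_d = ε₀(πR²)(dE/dt) = (8.85×10^-12)(2.359×10^-3)(1.19×10^10) = 2.484×10^-4 A.
∮B·dl = μ₀ I_d,enc with I_d,enc = I_d r²/R² = 5.421×10^-5 A; so B = μ₀ I_d,enc/(2πr) = 8.47×10^-10 T.

8.47×10^-10 T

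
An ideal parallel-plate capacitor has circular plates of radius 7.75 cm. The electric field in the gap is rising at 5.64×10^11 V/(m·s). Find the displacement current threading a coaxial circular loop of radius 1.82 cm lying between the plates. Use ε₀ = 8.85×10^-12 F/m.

5.19×10^-3 A

Through the whole plate area (πR² = 0.01887 m²), I_d = ε₀ πR² dE/dt = 0.09419 A.
Through an area πr² the displacement current is I_d·(πr²/πR²) = I_d (r/R)² = 5.19×10^-3 A.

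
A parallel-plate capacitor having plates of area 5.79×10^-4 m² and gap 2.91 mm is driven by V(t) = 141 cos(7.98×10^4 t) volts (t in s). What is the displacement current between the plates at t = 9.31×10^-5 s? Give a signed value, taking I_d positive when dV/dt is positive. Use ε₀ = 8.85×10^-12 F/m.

dE/dt = (V₀ω/d)·−sin(ωt) with ωt = 7.42938 rad: (141)(7.98×10^4)(-0.9112)/(2.91×10^-3) = -3.523×10^9 V/(m·s).
I_d = ε₀ A dE/dt = (8.85×10^-12)(5.79×10^-4)(-3.523×10^9) = -1.81×10^-5 A.

-1.81×10^-5 A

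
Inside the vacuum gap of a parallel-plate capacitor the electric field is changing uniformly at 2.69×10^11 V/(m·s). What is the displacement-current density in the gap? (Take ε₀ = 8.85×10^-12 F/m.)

J_d = ε₀ dE/dt = (8.85×10^-12)(2.69×10^11) = 2.38 A/m².

2.38 A/m²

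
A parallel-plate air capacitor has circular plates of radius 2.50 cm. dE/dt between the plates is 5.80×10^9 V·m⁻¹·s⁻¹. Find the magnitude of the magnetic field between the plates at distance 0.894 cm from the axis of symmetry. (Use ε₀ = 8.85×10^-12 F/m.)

I_d = ε₀ dΦ_E/dt = ε₀ πR² (dE/dt) = (8.85×10^-12)(1.963×10^-3)(5.80×10^9) = 1.008×10^-4 A through the full plate area.
∮B·dl = μ₀ I_d,enc with I_d,enc = I_d r²/R² = 1.289×10^-5 A; so B = μ₀ I_d,enc/(2πr) = 2.88×10^-10 T.

2.88×10^-10 T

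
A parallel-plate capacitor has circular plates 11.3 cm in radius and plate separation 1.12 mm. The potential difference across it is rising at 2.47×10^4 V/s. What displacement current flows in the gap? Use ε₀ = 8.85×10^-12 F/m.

7.83×10^-6 A

The field between the plates is E = V/d, so dE/dt = (2.47×10^4)/(1.12×10^-3 m) = 2.205×10^7 V/(m·s).
I_d = ε₀ A (dE/dt) = (8.85×10^-12)(0.04011)(2.205×10^7) = 7.83×10^-6 A.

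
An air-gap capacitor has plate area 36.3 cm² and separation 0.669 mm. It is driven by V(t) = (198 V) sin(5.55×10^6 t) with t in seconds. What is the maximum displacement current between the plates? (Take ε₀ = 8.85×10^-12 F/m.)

0.0528 A

(dE/dt)_max = V₀ω/d = 1.643×10^12 V/(m·s); ω = 5.55×10^6 rad/s.
I_d,max = ε₀ A (dE/dt)_max = (8.85×10^-12)(3.63×10^-3)(1.643×10^12) = 0.0528 A.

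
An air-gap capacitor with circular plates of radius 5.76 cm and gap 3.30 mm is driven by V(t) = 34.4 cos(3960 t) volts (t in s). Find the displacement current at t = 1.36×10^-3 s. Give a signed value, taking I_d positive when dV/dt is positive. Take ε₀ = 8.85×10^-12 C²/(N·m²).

2.98×10^-6 A

C = ε₀A/d = (8.85×10^-12)(0.01042)/(3.30×10^-3) = 2.794×10^-11 F. dV/dt = V₀ω·−sin(ωt); at ωt = 5.3856 rad this factor is 0.7818.
I_d = C dV/dt = (2.794×10^-11)(34.4)(3960)(0.7818) = 2.98×10^-6 A.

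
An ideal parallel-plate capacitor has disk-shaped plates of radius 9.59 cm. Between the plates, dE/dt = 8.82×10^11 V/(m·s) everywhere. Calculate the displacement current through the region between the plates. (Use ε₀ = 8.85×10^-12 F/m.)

0.226 A

The displacement current is ε₀ times dΦ_E/dt = ε₀ A dE/dt = (8.85×10^-12)(0.02889)(8.82×10^11) = 0.226 A.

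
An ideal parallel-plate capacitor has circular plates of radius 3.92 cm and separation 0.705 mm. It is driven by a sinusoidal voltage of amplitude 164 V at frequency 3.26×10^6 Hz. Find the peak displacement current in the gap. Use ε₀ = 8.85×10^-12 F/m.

0.204 A

The displacement current equals the conduction current C dV/dt, which peaks at C V₀ ω.
With C = ε₀A/d = (8.85×10^-12)(4.827×10^-3)/(7.05×10^-4) = 6.059×10^-11 F and ω = 2πf = 2.048×10^7 rad/s, I_d,max = (6.059×10^-11)(164)(2.048×10^7) = 0.204 A.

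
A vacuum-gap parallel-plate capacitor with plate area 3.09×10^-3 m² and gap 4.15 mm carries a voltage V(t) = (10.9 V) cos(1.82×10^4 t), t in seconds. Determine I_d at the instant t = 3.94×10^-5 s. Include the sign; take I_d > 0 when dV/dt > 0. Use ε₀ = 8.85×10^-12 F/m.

C = ε₀A/d = (8.85×10^-12)(3.09×10^-3)/(4.15×10^-3) = 6.590×10^-12 F. dV/dt = V₀ω·−sin(ωt); at ωt = 0.71708 rad this factor is -0.6572.
I_d = C dV/dt = (6.590×10^-12)(10.9)(1.82×10^4)(-0.6572) = -8.59×10^-7 A.

-8.59×10^-7 A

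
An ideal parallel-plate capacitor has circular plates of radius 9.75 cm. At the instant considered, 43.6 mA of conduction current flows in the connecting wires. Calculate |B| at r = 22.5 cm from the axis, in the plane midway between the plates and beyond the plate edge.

Between the plates the displacement current equals the wire current: I_d = 43.6 mA = 0.0436 A.
Outside the plates the loop encloses all of I_d, so B·2πr = μ₀ I_d and B = 3.88×10^-8 T.

3.88×10^-8 T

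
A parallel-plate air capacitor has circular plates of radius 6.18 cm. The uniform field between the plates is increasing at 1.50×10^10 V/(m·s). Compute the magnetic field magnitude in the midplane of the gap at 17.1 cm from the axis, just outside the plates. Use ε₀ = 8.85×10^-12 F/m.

Total displacement current: I_d = ε₀(πR²)(dE/dt) = (8.85×10^-12)(0.01200)(1.50×10^10) = 1.593×10^-3 A.
Outside the plates the loop encloses all of I_d, so B·2πr = μ₀ I_d and B = 1.86×10^-9 T.

1.86×10^-9 T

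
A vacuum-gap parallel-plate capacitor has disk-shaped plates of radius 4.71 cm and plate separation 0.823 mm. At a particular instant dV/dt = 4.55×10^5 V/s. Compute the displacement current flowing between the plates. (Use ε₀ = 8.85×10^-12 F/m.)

3.41×10^-5 A

E = V/d so dE/dt = (dV/dt)/d = 5.529×10^8 V/(m·s), and I_d = ε₀ A dE/dt = (8.85×10^-12)(6.969×10^-3)(5.529×10^8) = 3.41×10^-5 A.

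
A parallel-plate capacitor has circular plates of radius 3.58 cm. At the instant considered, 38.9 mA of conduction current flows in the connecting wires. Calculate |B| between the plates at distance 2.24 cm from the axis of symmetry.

Between the plates the displacement current equals the wire current: I_d = 38.9 mA = 0.0389 A.
For r < R the Ampère–Maxwell law gives B(2πr) = μ₀ I_d (r²/R²), so B = μ₀ I_d r/(2πR²) = (4π×10^-7)(0.0389)(0.0224)/(2π·0.0358²) = 1.36×10^-7 T.

1.36×10^-7 T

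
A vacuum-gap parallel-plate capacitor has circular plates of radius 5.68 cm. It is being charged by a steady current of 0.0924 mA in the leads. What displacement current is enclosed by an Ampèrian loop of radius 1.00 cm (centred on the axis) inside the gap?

Between the plates the displacement current equals the wire current: I_d = 0.0924 mA = 9.24×10^-5 A.
Since J_d is uniform, the enclosed fraction is (r/R)² = 0.03100, giving I_d,enc = 2.86×10^-6 A.

2.86×10^-6 A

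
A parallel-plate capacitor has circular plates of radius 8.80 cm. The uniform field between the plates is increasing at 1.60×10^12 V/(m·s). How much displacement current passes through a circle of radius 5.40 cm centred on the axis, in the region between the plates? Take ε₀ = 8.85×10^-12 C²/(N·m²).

0.130 A

I_d = ε₀ dΦ_E/dt = ε₀ πR² (dE/dt) = (8.85×10^-12)(0.02433)(1.60×10^12) = 0.3445 A through the full plate area.
Through an area πr² the displacement current is I_d·(πr²/πR²) = I_d (r/R)² = 0.130 A.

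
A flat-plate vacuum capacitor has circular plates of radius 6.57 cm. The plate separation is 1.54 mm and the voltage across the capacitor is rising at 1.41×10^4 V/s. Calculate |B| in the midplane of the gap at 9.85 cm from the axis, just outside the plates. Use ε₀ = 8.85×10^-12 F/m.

2.23×10^-12 T

I_d = C dV/dt with C = ε₀πR²/d = 7.793×10^-11 F, so I_d = (7.793×10^-11)(1.41×10^4) = 1.099×10^-6 A.
Outside the plates the loop encloses all of I_d, so B·2πr = μ₀ I_d and B = 2.23×10^-12 T.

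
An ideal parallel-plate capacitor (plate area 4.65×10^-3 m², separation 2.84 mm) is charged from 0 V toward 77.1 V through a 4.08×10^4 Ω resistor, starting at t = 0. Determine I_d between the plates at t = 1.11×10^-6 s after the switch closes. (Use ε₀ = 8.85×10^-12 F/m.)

2.89×10^-4 A

With C = ε₀A/d = (8.85×10^-12)(4.65×10^-3)/(2.84×10^-3) = 1.449×10^-11 F, the time constant is τ = RC = 5.912×10^-7 s, so t/τ = 1.878 and e^(−t/τ) = 0.1529.
I_d = I_cond = (V₀/R) e^(−t/τ) = (1.890×10^-3)(0.1529) = 2.89×10^-4 A.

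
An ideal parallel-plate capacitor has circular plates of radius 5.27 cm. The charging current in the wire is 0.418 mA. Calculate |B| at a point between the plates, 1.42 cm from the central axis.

4.27×10^-10 T

No conduction current crosses the gap, so I_d there equals the 4.18×10^-4 A in the leads.
∮B·dl = μ₀ I_d,enc with I_d,enc = I_d r²/R² = 3.035×10^-5 A; so B = μ₀ I_d,enc/(2πr) = 4.27×10^-10 T.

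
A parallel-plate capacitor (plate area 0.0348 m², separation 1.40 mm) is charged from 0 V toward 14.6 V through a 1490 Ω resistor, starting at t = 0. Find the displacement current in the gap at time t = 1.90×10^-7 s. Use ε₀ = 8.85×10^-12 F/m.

5.49×10^-3 A

With C = ε₀A/d = (8.85×10^-12)(0.0348)/(1.40×10^-3) = 2.200×10^-10 F, the time constant is τ = RC = 3.278×10^-7 s, so t/τ = 0.5796 and e^(−t/τ) = 0.5601.
I_d = I_cond = (V₀/R) e^(−t/τ) = (9.799×10^-3)(0.5601) = 5.49×10^-3 A.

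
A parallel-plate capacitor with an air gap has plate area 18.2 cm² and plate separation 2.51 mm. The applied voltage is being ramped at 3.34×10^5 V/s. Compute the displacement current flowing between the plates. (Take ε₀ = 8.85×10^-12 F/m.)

2.14×10^-6 A

C = ε₀A/d = (8.85×10^-12)(1.82×10^-3)/(2.51×10^-3) = 6.417×10^-12 F.
I_d = C dV/dt = (6.417×10^-12)(3.34×10^5) = 2.14×10^-6 A.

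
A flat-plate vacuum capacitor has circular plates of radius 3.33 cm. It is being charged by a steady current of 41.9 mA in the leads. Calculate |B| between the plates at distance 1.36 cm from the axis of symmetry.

Between the plates the displacement current equals the wire current: I_d = 41.9 mA = 0.0419 A.
An Ampèrian loop of radius r encloses a fraction (r/R)² of I_d. Then B·2πr = μ₀ I_d (r/R)², giving B = μ₀ I_d r/(2πR²) = 1.03×10^-7 T.

1.03×10^-7 T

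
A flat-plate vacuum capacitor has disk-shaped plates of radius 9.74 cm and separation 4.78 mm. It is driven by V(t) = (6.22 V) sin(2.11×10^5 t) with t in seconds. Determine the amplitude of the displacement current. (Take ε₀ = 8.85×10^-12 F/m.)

7.24×10^-5 A

C = ε₀A/d = (8.85×10^-12)(0.02980)/(4.78×10^-3) = 5.517×10^-11 F; ω = 2.11×10^5 rad/s.
I_d = C dV/dt, so |I_d|_max = C V₀ ω = (5.517×10^-11)(6.22)(2.11×10^5) = 7.24×10^-5 A.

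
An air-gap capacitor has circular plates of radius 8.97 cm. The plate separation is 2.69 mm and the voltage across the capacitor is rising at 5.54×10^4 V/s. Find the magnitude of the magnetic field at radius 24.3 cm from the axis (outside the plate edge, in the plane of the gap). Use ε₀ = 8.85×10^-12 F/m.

With E = V/d, dE/dt = 2.059×10^7 V/(m·s) and πR² = 0.02528 m², giving I_d = ε₀ πR² dE/dt = 4.607×10^-6 A.
With r > R the enclosed displacement current is the full I_d; B = μ₀ I_d / (2πr) = 3.79×10^-12 T.

3.79×10^-12 T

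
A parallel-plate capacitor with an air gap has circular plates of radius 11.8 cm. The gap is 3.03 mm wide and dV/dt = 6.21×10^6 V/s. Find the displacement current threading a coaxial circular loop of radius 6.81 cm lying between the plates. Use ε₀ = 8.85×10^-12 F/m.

I_d = C dV/dt with C = ε₀πR²/d = 1.278×10^-10 F, so I_d = (1.278×10^-10)(6.21×10^6) = 7.936×10^-4 A.
Through an area πr² the displacement current is I_d·(πr²/πR²) = I_d (r/R)² = 2.64×10^-4 A.

2.64×10^-4 A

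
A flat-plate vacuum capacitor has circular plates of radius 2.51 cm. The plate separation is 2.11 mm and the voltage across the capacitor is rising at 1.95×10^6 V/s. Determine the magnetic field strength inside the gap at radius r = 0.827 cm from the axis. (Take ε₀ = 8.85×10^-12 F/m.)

dE/dt = (dV/dt)/d = 9.242×10^8 V/(m·s); I_d = ε₀(πR²)(dE/dt) = (8.85×10^-12)(1.979×10^-3)(9.242×10^8) = 1.619×10^-5 A.
∮B·dl = μ₀ I_d,enc with I_d,enc = I_d r²/R² = 1.758×10^-6 A; so B = μ₀ I_d,enc/(2πr) = 4.25×10^-11 T.

4.25×10^-11 T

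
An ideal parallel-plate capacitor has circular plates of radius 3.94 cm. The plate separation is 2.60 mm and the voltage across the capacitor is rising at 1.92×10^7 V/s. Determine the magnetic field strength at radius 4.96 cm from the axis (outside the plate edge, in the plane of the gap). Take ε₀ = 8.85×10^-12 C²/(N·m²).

1.29×10^-9 T

dE/dt = (dV/dt)/d = 7.385×10^9 V/(m·s); I_d = ε₀(πR²)(dE/dt) = (8.85×10^-12)(4.877×10^-3)(7.385×10^9) = 3.187×10^-4 A.
With r > R the enclosed displacement current is the full I_d; B = μ₀ I_d / (2πr) = 1.29×10^-9 T.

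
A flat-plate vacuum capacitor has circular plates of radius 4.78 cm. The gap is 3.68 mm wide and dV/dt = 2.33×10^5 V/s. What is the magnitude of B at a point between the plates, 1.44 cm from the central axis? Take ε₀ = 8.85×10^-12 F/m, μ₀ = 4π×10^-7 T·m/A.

dE/dt = (dV/dt)/d = 6.332×10^7 V/(m·s); I_d = ε₀(πR²)(dE/dt) = (8.85×10^-12)(7.178×10^-3)(6.332×10^7) = 4.022×10^-6 A.
An Ampèrian loop of radius r encloses a fraction (r/R)² of I_d. Then B·2πr = μ₀ I_d (r/R)², giving B = μ₀ I_d r/(2πR²) = 5.07×10^-12 T.

5.07×10^-12 T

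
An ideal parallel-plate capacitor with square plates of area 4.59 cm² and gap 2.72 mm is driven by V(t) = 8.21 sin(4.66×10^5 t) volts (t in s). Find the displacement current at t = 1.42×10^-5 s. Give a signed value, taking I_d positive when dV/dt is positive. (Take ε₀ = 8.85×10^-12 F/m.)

5.40×10^-6 A

C = ε₀A/d = (8.85×10^-12)(4.59×10^-4)/(2.72×10^-3) = 1.493×10^-12 F. dV/dt = V₀ω·cos(ωt); at ωt = 6.6172 rad this factor is 0.9447.
I_d = C dV/dt = (1.493×10^-12)(8.21)(4.66×10^5)(0.9447) = 5.40×10^-6 A.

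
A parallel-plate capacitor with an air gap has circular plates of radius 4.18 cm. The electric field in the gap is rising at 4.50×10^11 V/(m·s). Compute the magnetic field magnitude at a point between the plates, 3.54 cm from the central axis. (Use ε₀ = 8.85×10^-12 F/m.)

Through the whole plate area (πR² = 5.489×10^-3 m²), I_d = ε₀ πR² dE/dt = 0.02186 A.
∮B·dl = μ₀ I_d,enc with I_d,enc = I_d r²/R² = 0.01568 A; so B = μ₀ I_d,enc/(2πr) = 8.86×10^-8 T.

8.86×10^-8 T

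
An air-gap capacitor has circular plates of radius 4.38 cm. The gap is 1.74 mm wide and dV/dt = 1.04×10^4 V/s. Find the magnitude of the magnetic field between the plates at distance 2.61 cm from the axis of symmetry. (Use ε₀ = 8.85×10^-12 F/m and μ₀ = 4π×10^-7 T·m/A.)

I_d = C dV/dt with C = ε₀πR²/d = 3.065×10^-11 F, so I_d = (3.065×10^-11)(1.04×10^4) = 3.188×10^-7 A.
∮B·dl = μ₀ I_d,enc with I_d,enc = I_d r²/R² = 1.132×10^-7 A; so B = μ₀ I_d,enc/(2πr) = 8.67×10^-13 T.

8.67×10^-13 T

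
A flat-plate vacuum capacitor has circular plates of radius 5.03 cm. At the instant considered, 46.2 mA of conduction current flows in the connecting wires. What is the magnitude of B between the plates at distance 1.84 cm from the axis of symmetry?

6.72×10^-8 T

No conduction current crosses the gap, so I_d there equals the 0.0462 A in the leads.
∮B·dl = μ₀ I_d,enc with I_d,enc = I_d r²/R² = 6.182×10^-3 A; so B = μ₀ I_d,enc/(2πr) = 6.72×10^-8 T.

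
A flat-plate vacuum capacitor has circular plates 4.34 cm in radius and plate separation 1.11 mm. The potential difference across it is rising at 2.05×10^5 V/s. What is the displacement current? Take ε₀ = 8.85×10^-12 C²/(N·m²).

E = V/d so dE/dt = (dV/dt)/d = 1.847×10^8 V/(m·s), and I_d = ε₀ A dE/dt = (8.85×10^-12)(5.917×10^-3)(1.847×10^8) = 9.67×10^-6 A.

9.67×10^-6 A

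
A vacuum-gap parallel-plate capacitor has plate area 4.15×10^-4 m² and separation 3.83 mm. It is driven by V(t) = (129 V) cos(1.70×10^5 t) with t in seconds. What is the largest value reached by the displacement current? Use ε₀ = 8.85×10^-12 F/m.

2.10×10^-5 A

(dE/dt)_max = V₀ω/d = 5.726×10^9 V/(m·s); ω = 1.70×10^5 rad/s.
I_d,max = ε₀ A (dE/dt)_max = (8.85×10^-12)(4.15×10^-4)(5.726×10^9) = 2.10×10^-5 A.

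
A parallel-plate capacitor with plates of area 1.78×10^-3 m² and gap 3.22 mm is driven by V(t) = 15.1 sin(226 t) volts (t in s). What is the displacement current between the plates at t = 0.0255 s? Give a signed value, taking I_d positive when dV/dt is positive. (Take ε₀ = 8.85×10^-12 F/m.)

1.45×10^-8 A

dV/dt = (15.1)(226)·cos(5.763) = 2961 V/s.
I_d = C dV/dt with C = ε₀A/d = (8.85×10^-12)(1.78×10^-3)/(3.22×10^-3) = 4.892×10^-12 F, so I_d = (4.892×10^-12)(2961) = 1.45×10^-8 A.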